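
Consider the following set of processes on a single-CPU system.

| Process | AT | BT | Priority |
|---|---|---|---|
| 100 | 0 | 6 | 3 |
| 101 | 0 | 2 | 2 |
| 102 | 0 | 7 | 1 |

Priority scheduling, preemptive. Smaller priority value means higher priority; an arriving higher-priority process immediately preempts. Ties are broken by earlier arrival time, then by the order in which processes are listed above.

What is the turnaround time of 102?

7

Timeline: | 102 0-7 | 101 7-9 | 100 9-15 |
Completion: 100=15  101=9  102=7
Turnaround (C−A): 100=15  101=9  102=7
Turnaround(102) = completion − arrival = 7 − 0 = 7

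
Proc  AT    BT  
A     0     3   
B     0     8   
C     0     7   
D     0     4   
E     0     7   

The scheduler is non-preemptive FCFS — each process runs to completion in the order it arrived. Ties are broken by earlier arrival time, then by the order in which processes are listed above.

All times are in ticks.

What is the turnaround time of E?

29

Schedule: | A 0-3 | B 3-11 | C 11-18 | D 18-22 | E 22-29 |
Completion: A=3  B=11  C=18  D=22  E=29
Turnaround(E) = completion − arrival = 29 − 0 = 29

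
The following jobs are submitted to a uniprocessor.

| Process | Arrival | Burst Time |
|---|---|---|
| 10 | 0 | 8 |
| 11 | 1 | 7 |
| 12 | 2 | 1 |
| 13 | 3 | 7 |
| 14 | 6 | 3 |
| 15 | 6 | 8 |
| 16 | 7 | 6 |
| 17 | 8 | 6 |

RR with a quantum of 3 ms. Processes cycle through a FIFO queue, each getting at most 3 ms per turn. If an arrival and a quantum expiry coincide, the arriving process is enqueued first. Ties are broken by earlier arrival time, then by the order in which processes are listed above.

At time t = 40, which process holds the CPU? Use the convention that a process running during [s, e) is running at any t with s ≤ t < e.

Gantt: | 10 0-3 | 11 3-6 | 12 6-7 | 13 7-10 | 10 10-13 | 14 13-16 | 15 16-19 | 11 19-22 | 16 22-25 | 17 25-28 | 13 28-31 | 10 31-33 | 15 33-36 | 11 36-37 | 16 37-40 | 17 40-43 | 13 43-44 | 15 44-46 |
Completion: 10=33  11=37  12=7  13=44  14=16  15=46  16=40  17=43

17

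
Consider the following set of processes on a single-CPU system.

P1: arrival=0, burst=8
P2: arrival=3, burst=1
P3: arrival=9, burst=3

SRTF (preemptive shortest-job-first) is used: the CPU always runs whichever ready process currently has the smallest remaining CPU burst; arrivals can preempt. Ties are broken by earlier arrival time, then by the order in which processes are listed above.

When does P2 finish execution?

Schedule: | P1 0-3 | P2 3-4 | P1 4-9 | P3 9-12 |
Completion: P1=9  P2=4  P3=12
Turnaround (C−A): P1=9  P2=1  P3=3

4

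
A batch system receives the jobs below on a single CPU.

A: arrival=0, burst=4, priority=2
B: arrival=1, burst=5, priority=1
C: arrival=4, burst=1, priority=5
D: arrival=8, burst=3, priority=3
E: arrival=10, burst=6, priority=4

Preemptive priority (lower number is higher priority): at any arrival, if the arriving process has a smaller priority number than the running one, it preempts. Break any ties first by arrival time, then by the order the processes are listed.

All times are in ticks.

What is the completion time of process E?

Timeline: | A 0-1 | B 1-6 | A 6-9 | D 9-12 | E 12-18 | C 18-19 |
Completion: A=9  B=6  C=19  D=12  E=18

18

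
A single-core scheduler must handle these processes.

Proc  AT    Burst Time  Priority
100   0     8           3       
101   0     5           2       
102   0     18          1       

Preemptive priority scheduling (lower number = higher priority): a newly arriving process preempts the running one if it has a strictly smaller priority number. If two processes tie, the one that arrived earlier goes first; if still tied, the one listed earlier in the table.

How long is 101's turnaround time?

23

Timeline: | 102 0-18 | 101 18-23 | 100 23-31 |
Completion: 100=31  101=23  102=18
Turnaround(101) = completion − arrival = 23 − 0 = 23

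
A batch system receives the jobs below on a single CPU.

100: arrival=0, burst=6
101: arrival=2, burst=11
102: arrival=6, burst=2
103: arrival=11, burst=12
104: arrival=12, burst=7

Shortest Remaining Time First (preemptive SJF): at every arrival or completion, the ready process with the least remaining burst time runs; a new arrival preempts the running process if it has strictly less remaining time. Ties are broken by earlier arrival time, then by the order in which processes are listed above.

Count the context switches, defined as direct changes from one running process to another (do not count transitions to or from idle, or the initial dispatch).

4

Schedule: | 100 0-6 | 102 6-8 | 101 8-19 | 104 19-26 | 103 26-38 |
Completion: 100=6  101=19  102=8  103=38  104=26
Turnaround (C−A): 100=6  101=17  102=2  103=27  104=14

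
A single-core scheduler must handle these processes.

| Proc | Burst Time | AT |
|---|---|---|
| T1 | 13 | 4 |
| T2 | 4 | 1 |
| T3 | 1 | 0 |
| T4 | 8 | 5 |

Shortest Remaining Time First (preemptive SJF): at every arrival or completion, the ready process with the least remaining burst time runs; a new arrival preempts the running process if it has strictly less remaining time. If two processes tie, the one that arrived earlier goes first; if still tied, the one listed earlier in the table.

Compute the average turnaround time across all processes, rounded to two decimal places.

Timeline: | T3 0-1 | T2 1-5 | T4 5-13 | T1 13-26 |
Completion: T1=26  T2=5  T3=1  T4=13
Turnaround (C−A): T1=22  T2=4  T3=1  T4=8
Turnaround times: T1=22, T2=4, T3=1, T4=8
Average turnaround = (22+4+1+8) / 4 = 35/4 = 8.75

8.75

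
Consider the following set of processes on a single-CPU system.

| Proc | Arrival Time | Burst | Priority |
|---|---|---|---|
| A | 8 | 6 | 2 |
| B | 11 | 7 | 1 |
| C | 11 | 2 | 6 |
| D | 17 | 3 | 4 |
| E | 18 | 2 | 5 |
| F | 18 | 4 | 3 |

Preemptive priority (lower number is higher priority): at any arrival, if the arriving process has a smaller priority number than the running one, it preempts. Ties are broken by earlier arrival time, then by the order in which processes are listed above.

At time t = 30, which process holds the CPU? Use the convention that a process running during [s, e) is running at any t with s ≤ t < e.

Schedule: | idle 0-8 | A 8-11 | B 11-18 | A 18-21 | F 21-25 | D 25-28 | E 28-30 | C 30-32 |
Completion: A=21  B=18  C=32  D=28  E=30  F=25

C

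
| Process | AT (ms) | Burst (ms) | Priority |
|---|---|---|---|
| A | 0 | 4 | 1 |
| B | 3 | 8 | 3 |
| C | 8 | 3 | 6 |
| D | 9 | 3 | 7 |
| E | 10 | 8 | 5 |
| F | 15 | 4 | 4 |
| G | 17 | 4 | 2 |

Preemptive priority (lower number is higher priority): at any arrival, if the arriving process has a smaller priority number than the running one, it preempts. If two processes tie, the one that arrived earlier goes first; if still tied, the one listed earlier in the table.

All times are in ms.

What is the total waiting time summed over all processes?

Schedule: | A 0-4 | B 4-12 | E 12-15 | F 15-17 | G 17-21 | F 21-23 | E 23-28 | C 28-31 | D 31-34 |
Completion: A=4  B=12  C=31  D=34  E=28  F=23  G=21
Waiting = turnaround − burst: A=0, B=1, C=20, D=22, E=10, F=4, G=0
Total waiting = 0 + 1 + 20 + 22 + 10 + 4 + 0 = 57

57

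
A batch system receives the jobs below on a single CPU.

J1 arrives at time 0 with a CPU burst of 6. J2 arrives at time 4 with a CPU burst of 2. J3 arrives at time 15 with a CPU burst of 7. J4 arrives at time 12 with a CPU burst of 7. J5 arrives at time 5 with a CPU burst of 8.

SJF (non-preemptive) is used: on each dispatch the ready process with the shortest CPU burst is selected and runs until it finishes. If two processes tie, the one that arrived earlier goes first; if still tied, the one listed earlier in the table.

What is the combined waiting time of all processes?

Timeline: | J1 0-6 | J2 6-8 | J5 8-16 | J4 16-23 | J3 23-30 |
Completion: J1=6  J2=8  J3=30  J4=23  J5=16
Turnaround (C−A): J1=6  J2=4  J3=15  J4=11  J5=11
Waiting = turnaround − burst: J1=0, J2=2, J3=8, J4=4, J5=3
Total waiting = 0 + 2 + 8 + 4 + 3 = 17

17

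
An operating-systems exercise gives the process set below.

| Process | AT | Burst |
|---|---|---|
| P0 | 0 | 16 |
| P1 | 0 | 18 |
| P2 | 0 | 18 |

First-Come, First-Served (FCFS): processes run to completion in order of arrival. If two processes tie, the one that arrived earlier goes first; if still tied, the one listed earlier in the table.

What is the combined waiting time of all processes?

50

Schedule: | P0 0-16 | P1 16-34 | P2 34-52 |
Completion: P0=16  P1=34  P2=52
Turnaround (C−A): P0=16  P1=34  P2=52
Waiting = turnaround − burst: P0=0, P1=16, P2=34
Total waiting = 0 + 16 + 34 = 50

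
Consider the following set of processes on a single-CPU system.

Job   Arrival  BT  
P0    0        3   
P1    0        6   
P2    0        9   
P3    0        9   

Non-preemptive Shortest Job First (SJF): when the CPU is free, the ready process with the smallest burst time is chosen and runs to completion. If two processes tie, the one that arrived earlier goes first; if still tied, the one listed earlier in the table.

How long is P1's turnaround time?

9

Schedule: | P0 0-3 | P1 3-9 | P2 9-18 | P3 18-27 |
Completion: P0=3  P1=9  P2=18  P3=27
Turnaround (C−A): P0=3  P1=9  P2=18  P3=27
Turnaround(P1) = completion − arrival = 9 − 0 = 9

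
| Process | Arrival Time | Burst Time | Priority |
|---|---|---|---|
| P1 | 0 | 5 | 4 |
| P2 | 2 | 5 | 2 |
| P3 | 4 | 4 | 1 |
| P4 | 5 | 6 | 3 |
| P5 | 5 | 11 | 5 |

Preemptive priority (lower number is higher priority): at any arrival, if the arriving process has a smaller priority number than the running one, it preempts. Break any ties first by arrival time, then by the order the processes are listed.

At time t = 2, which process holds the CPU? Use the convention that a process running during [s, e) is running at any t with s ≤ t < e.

Gantt: | P1 0-2 | P2 2-4 | P3 4-8 | P2 8-11 | P4 11-17 | P1 17-20 | P5 20-31 |
Completion: P1=20  P2=11  P3=8  P4=17  P5=31
Turnaround (C−A): P1=20  P2=9  P3=4  P4=12  P5=26

P2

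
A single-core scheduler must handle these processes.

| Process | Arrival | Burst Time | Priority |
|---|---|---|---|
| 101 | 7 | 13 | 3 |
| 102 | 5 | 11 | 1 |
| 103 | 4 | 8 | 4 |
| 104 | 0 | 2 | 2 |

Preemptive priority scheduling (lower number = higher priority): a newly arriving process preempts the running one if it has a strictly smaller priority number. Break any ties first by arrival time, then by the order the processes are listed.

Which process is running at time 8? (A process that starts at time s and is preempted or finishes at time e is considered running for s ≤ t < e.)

102

Timeline: | 104 0-2 | idle 2-4 | 103 4-5 | 102 5-16 | 101 16-29 | 103 29-36 |
Completion: 101=29  102=16  103=36  104=2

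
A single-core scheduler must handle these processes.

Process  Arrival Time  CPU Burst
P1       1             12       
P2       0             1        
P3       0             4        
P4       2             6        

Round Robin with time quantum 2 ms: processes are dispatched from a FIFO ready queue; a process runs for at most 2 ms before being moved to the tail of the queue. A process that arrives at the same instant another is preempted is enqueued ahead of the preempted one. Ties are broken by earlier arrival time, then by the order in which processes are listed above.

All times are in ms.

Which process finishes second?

Gantt: | P2 0-1 | P3 1-3 | P1 3-5 | P4 5-7 | P3 7-9 | P1 9-11 | P4 11-13 | P1 13-15 | P4 15-17 | P1 17-23 |
Completion: P1=23  P2=1  P3=9  P4=17
Turnaround (C−A): P1=22  P2=1  P3=9  P4=15
Finish order: P2 → P3 → P4 → P1

P3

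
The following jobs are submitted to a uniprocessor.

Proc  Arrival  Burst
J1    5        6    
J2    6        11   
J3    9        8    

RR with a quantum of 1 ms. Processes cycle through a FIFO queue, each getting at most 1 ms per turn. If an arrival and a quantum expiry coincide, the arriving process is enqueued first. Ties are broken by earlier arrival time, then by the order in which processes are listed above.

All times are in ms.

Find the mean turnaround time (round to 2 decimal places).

Timeline: | idle 0-5 | J1 5-6 | J2 6-7 | J1 7-8 | J2 8-9 | J1 9-10 | J3 10-11 | J2 11-12 | J1 12-13 | J3 13-14 | J2 14-15 | J1 15-16 | J3 16-17 | J2 17-18 | J1 18-19 | J3 19-20 | J2 20-21 | J3 21-22 | J2 22-23 | J3 23-24 | J2 24-25 | J3 25-26 | J2 26-27 | J3 27-28 | J2 28-30 |
Completion: J1=19  J2=30  J3=28
Turnaround times: J1=14, J2=24, J3=19
Average turnaround = (14+24+19) / 3 = 57/3 = 19.00

19.00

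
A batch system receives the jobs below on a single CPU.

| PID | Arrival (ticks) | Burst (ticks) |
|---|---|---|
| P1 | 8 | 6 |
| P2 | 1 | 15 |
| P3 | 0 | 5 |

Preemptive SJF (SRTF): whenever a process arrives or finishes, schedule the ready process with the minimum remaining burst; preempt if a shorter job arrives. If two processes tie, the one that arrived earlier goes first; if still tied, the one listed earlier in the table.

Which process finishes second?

P1

Gantt: | P3 0-5 | P2 5-8 | P1 8-14 | P2 14-26 |
Completion: P1=14  P2=26  P3=5
Turnaround (C−A): P1=6  P2=25  P3=5
Finish order: P3 → P1 → P2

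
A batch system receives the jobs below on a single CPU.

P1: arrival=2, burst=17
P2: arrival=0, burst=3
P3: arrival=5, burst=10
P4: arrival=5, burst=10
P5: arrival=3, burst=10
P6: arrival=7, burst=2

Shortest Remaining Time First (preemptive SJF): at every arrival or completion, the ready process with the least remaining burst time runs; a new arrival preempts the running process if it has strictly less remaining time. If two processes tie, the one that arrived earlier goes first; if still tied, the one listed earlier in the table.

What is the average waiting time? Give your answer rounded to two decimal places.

10.83

Gantt: | P2 0-3 | P5 3-7 | P6 7-9 | P5 9-15 | P3 15-25 | P4 25-35 | P1 35-52 |
Completion: P1=52  P2=3  P3=25  P4=35  P5=15  P6=9
Turnaround (C−A): P1=50  P2=3  P3=20  P4=30  P5=12  P6=2
Waiting times: P1=33, P2=0, P3=10, P4=20, P5=2, P6=0
Average waiting = (33+0+10+20+2+0) / 6 = 65/6 = 10.83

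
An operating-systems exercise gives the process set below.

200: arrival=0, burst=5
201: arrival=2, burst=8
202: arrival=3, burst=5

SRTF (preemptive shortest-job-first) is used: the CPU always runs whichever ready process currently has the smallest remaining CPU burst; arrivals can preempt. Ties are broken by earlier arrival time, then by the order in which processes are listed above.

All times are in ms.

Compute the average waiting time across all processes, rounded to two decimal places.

Timeline: | 200 0-5 | 202 5-10 | 201 10-18 |
Completion: 200=5  201=18  202=10
Waiting times: 200=0, 201=8, 202=2
Average waiting = (0+8+2) / 3 = 10/3 = 3.33

3.33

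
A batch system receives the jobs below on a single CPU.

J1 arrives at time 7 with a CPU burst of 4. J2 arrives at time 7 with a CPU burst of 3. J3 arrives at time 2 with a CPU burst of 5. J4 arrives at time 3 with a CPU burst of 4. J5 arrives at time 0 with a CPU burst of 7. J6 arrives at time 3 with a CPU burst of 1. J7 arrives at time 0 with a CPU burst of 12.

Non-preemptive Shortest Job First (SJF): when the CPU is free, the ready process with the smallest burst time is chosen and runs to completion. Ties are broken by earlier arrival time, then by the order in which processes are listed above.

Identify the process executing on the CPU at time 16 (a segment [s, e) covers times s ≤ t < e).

J1

Schedule: | J5 0-7 | J6 7-8 | J2 8-11 | J4 11-15 | J1 15-19 | J3 19-24 | J7 24-36 |
Completion: J1=19  J2=11  J3=24  J4=15  J5=7  J6=8  J7=36
Turnaround (C−A): J1=12  J2=4  J3=22  J4=12  J5=7  J6=5  J7=36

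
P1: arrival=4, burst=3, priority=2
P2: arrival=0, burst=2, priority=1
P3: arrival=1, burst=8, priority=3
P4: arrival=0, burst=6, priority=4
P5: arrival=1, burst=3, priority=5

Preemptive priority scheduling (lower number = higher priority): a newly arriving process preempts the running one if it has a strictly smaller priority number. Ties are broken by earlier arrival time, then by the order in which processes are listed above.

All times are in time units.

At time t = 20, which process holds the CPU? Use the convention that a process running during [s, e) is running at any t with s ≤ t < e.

Timeline: | P2 0-2 | P3 2-4 | P1 4-7 | P3 7-13 | P4 13-19 | P5 19-22 |
Completion: P1=7  P2=2  P3=13  P4=19  P5=22

P5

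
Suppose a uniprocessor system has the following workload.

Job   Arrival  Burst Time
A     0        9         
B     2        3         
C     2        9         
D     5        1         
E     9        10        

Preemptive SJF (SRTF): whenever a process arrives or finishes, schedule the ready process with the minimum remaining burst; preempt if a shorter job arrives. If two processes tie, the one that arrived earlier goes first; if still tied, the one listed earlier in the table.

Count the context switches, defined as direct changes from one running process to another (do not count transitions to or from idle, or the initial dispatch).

5

Gantt: | A 0-2 | B 2-5 | D 5-6 | A 6-13 | C 13-22 | E 22-32 |
Completion: A=13  B=5  C=22  D=6  E=32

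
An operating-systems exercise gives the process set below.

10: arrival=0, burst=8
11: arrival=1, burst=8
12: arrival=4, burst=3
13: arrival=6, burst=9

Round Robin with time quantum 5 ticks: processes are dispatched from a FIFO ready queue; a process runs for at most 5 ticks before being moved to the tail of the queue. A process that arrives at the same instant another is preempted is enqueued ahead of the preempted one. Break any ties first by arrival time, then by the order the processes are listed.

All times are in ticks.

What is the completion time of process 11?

Timeline: | 10 0-5 | 11 5-10 | 12 10-13 | 10 13-16 | 13 16-21 | 11 21-24 | 13 24-28 |
Completion: 10=16  11=24  12=13  13=28
Turnaround (C−A): 10=16  11=23  12=9  13=22

24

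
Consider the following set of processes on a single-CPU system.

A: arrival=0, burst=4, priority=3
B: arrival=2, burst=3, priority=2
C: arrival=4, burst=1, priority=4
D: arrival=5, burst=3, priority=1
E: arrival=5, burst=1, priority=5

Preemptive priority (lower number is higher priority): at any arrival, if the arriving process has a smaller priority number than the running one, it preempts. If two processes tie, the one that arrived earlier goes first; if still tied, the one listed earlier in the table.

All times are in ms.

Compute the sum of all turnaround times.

Timeline: | A 0-2 | B 2-5 | D 5-8 | A 8-10 | C 10-11 | E 11-12 |
Completion: A=10  B=5  C=11  D=8  E=12
Turnaround = completion − arrival: A=10, B=3, C=7, D=3, E=7
Total turnaround = 10 + 3 + 7 + 3 + 7 = 30

30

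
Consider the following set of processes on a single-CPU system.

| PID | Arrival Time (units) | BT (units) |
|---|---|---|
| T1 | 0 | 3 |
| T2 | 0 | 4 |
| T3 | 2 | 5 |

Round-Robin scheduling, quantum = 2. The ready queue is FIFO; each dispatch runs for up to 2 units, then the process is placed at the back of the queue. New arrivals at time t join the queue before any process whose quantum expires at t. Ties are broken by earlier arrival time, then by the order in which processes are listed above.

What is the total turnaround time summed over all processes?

Schedule: | T1 0-2 | T2 2-4 | T3 4-6 | T1 6-7 | T2 7-9 | T3 9-12 |
Completion: T1=7  T2=9  T3=12
Turnaround (C−A): T1=7  T2=9  T3=10
Turnaround = completion − arrival: T1=7, T2=9, T3=10
Total turnaround = 7 + 9 + 10 = 26

26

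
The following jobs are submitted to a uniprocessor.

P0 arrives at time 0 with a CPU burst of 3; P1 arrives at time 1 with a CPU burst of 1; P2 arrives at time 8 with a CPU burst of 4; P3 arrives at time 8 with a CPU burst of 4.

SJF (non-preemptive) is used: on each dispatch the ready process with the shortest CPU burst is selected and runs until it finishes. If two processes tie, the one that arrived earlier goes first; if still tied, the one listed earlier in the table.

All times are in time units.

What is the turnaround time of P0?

Gantt: | P0 0-3 | P1 3-4 | idle 4-8 | P2 8-12 | P3 12-16 |
Completion: P0=3  P1=4  P2=12  P3=16
Turnaround (C−A): P0=3  P1=3  P2=4  P3=8
Turnaround(P0) = completion − arrival = 3 − 0 = 3

3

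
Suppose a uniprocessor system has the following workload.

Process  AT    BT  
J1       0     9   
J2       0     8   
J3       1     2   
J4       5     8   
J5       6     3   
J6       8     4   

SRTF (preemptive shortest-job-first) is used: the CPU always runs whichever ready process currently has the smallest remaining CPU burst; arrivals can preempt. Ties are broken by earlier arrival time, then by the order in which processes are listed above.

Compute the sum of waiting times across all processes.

Gantt: | J2 0-1 | J3 1-3 | J2 3-6 | J5 6-9 | J2 9-13 | J6 13-17 | J4 17-25 | J1 25-34 |
Completion: J1=34  J2=13  J3=3  J4=25  J5=9  J6=17
Turnaround (C−A): J1=34  J2=13  J3=2  J4=20  J5=3  J6=9
Waiting = turnaround − burst: J1=25, J2=5, J3=0, J4=12, J5=0, J6=5
Total waiting = 25 + 5 + 0 + 12 + 0 + 5 = 47

47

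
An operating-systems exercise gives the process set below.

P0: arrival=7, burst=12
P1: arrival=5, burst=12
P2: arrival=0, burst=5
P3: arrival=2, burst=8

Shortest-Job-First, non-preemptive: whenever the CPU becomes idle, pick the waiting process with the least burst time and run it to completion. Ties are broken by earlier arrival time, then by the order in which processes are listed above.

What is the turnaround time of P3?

11

Gantt: | P2 0-5 | P3 5-13 | P1 13-25 | P0 25-37 |
Completion: P0=37  P1=25  P2=5  P3=13
Turnaround(P3) = completion − arrival = 13 − 2 = 11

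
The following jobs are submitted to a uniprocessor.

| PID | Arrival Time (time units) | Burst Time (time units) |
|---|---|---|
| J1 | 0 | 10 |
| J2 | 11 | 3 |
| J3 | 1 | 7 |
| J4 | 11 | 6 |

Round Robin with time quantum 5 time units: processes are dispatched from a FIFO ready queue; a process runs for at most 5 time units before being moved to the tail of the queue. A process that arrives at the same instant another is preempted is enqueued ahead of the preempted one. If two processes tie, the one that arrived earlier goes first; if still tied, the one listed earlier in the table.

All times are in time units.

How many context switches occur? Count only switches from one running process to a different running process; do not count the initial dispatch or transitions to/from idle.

5

Timeline: | J1 0-5 | J3 5-10 | J1 10-15 | J3 15-17 | J2 17-20 | J4 20-26 |
Completion: J1=15  J2=20  J3=17  J4=26
Turnaround (C−A): J1=15  J2=9  J3=16  J4=15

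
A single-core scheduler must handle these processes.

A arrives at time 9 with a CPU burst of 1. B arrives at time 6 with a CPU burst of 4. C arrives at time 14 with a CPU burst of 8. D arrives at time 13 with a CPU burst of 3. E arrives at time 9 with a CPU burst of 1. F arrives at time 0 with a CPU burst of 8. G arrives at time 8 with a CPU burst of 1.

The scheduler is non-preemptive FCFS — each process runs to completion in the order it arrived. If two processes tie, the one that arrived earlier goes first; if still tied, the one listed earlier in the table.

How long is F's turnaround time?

Timeline: | F 0-8 | B 8-12 | G 12-13 | A 13-14 | E 14-15 | D 15-18 | C 18-26 |
Completion: A=14  B=12  C=26  D=18  E=15  F=8  G=13
Turnaround (C−A): A=5  B=6  C=12  D=5  E=6  F=8  G=5
Turnaround(F) = completion − arrival = 8 − 0 = 8

8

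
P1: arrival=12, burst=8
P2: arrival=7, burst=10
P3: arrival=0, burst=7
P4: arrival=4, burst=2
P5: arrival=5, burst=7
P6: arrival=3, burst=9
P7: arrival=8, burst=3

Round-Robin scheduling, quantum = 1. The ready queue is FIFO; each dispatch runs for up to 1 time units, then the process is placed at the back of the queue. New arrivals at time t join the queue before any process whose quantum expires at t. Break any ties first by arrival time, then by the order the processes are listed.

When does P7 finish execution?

25

Schedule: | P3 0-3 | P6 3-4 | P3 4-5 | P4 5-6 | P6 6-7 | P5 7-8 | P3 8-9 | P4 9-10 | P2 10-11 | P6 11-12 | P7 12-13 | P5 13-14 | P3 14-15 | P2 15-16 | P1 16-17 | P6 17-18 | P7 18-19 | P5 19-20 | P3 20-21 | P2 21-22 | P1 22-23 | P6 23-24 | P7 24-25 | P5 25-26 | P2 26-27 | P1 27-28 | P6 28-29 | P5 29-30 | P2 30-31 | P1 31-32 | P6 32-33 | P5 33-34 | P2 34-35 | P1 35-36 | P6 36-37 | P5 37-38 | P2 38-39 | P1 39-40 | P6 40-41 | P2 41-42 | P1 42-43 | P2 43-44 | P1 44-45 | P2 45-46 |
Completion: P1=45  P2=46  P3=21  P4=10  P5=38  P6=41  P7=25
Turnaround (C−A): P1=33  P2=39  P3=21  P4=6  P5=33  P6=38  P7=17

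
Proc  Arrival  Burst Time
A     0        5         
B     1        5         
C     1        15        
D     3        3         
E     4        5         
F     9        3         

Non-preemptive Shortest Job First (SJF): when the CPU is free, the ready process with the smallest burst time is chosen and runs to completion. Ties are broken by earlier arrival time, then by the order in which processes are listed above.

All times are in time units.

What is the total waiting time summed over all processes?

45

Gantt: | A 0-5 | D 5-8 | B 8-13 | F 13-16 | E 16-21 | C 21-36 |
Completion: A=5  B=13  C=36  D=8  E=21  F=16
Turnaround (C−A): A=5  B=12  C=35  D=5  E=17  F=7
Waiting = turnaround − burst: A=0, B=7, C=20, D=2, E=12, F=4
Total waiting = 0 + 7 + 20 + 2 + 12 + 4 = 45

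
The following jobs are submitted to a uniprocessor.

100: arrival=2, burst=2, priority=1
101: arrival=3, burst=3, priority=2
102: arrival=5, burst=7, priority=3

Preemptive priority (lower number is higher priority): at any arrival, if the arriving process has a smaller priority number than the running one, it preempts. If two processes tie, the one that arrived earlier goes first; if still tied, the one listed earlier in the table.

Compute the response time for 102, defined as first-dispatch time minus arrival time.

Schedule: | idle 0-2 | 100 2-4 | 101 4-7 | 102 7-14 |
Completion: 100=4  101=7  102=14
Response(102) = first start − arrival = 7 − 5 = 2

2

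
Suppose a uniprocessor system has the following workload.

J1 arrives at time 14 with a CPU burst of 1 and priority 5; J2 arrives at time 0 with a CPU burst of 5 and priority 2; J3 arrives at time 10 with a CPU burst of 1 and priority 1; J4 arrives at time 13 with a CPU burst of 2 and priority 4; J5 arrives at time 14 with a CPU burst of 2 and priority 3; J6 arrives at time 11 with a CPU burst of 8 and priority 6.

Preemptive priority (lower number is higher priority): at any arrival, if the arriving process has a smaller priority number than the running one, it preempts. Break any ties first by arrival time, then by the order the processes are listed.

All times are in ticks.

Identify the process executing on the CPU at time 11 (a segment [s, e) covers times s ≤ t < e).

Gantt: | J2 0-5 | idle 5-10 | J3 10-11 | J6 11-13 | J4 13-14 | J5 14-16 | J4 16-17 | J1 17-18 | J6 18-24 |
Completion: J1=18  J2=5  J3=11  J4=17  J5=16  J6=24

J6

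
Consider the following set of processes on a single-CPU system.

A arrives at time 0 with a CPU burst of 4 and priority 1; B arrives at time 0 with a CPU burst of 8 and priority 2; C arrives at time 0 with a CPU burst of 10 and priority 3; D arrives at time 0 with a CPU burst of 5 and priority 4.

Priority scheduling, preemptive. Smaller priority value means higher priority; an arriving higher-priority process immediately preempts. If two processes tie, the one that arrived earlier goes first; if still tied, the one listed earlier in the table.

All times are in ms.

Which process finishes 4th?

D

Gantt: | A 0-4 | B 4-12 | C 12-22 | D 22-27 |
Completion: A=4  B=12  C=22  D=27
Turnaround (C−A): A=4  B=12  C=22  D=27
Finish order: A → B → C → D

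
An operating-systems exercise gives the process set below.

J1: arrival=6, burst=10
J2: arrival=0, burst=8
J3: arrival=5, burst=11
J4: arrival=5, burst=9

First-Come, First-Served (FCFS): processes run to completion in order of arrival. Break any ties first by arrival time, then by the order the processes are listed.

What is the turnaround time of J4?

Schedule: | J2 0-8 | J3 8-19 | J4 19-28 | J1 28-38 |
Completion: J1=38  J2=8  J3=19  J4=28
Turnaround (C−A): J1=32  J2=8  J3=14  J4=23
Turnaround(J4) = completion − arrival = 28 − 5 = 23

23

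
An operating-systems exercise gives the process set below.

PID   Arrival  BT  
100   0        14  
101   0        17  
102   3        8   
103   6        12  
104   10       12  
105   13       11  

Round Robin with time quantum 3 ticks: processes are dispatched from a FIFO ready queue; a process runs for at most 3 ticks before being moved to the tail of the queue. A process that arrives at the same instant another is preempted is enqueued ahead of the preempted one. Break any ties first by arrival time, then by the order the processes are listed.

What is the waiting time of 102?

27

Timeline: | 100 0-3 | 101 3-6 | 102 6-9 | 100 9-12 | 103 12-15 | 101 15-18 | 102 18-21 | 104 21-24 | 100 24-27 | 105 27-30 | 103 30-33 | 101 33-36 | 102 36-38 | 104 38-41 | 100 41-44 | 105 44-47 | 103 47-50 | 101 50-53 | 104 53-56 | 100 56-58 | 105 58-61 | 103 61-64 | 101 64-67 | 104 67-70 | 105 70-72 | 101 72-74 |
Completion: 100=58  101=74  102=38  103=64  104=70  105=72
Waiting(102) = turnaround − burst = 35 − 8 = 27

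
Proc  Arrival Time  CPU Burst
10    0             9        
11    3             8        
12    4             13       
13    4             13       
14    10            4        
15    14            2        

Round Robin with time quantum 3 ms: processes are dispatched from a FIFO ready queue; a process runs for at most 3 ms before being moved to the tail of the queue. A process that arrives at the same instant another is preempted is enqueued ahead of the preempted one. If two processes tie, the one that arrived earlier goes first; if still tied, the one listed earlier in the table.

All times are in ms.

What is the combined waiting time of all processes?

132

Schedule: | 10 0-3 | 11 3-6 | 10 6-9 | 12 9-12 | 13 12-15 | 11 15-18 | 10 18-21 | 14 21-24 | 12 24-27 | 15 27-29 | 13 29-32 | 11 32-34 | 14 34-35 | 12 35-38 | 13 38-41 | 12 41-44 | 13 44-47 | 12 47-48 | 13 48-49 |
Completion: 10=21  11=34  12=48  13=49  14=35  15=29
Turnaround (C−A): 10=21  11=31  12=44  13=45  14=25  15=15
Waiting = turnaround − burst: 10=12, 11=23, 12=31, 13=32, 14=21, 15=13
Total waiting = 12 + 23 + 31 + 32 + 21 + 13 = 132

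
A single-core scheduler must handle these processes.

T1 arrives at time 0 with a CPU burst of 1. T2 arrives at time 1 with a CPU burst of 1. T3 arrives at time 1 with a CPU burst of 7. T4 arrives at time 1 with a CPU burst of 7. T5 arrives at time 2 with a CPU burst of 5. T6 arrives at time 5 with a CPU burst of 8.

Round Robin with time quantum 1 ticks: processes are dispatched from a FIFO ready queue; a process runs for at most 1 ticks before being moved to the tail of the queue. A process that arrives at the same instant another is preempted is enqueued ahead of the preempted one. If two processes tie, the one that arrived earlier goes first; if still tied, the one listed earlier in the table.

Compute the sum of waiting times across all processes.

Gantt: | T1 0-1 | T2 1-2 | T3 2-3 | T4 3-4 | T5 4-5 | T3 5-6 | T4 6-7 | T6 7-8 | T5 8-9 | T3 9-10 | T4 10-11 | T6 11-12 | T5 12-13 | T3 13-14 | T4 14-15 | T6 15-16 | T5 16-17 | T3 17-18 | T4 18-19 | T6 19-20 | T5 20-21 | T3 21-22 | T4 22-23 | T6 23-24 | T3 24-25 | T4 25-26 | T6 26-29 |
Completion: T1=1  T2=2  T3=25  T4=26  T5=21  T6=29
Turnaround (C−A): T1=1  T2=1  T3=24  T4=25  T5=19  T6=24
Waiting = turnaround − burst: T1=0, T2=0, T3=17, T4=18, T5=14, T6=16
Total waiting = 0 + 0 + 17 + 18 + 14 + 16 = 65

65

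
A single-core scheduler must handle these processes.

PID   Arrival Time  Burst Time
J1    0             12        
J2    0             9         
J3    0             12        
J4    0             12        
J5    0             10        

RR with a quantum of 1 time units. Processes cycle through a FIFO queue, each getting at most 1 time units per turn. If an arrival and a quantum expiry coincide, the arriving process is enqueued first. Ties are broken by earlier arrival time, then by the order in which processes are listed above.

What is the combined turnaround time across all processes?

Gantt: | J1 0-1 | J2 1-2 | J3 2-3 | J4 3-4 | J5 4-5 | J1 5-6 | J2 6-7 | J3 7-8 | J4 8-9 | J5 9-10 | J1 10-11 | J2 11-12 | J3 12-13 | J4 13-14 | J5 14-15 | J1 15-16 | J2 16-17 | J3 17-18 | J4 18-19 | J5 19-20 | J1 20-21 | J2 21-22 | J3 22-23 | J4 23-24 | J5 24-25 | J1 25-26 | J2 26-27 | J3 27-28 | J4 28-29 | J5 29-30 | J1 30-31 | J2 31-32 | J3 32-33 | J4 33-34 | J5 34-35 | J1 35-36 | J2 36-37 | J3 37-38 | J4 38-39 | J5 39-40 | J1 40-41 | J2 41-42 | J3 42-43 | J4 43-44 | J5 44-45 | J1 45-46 | J3 46-47 | J4 47-48 | J5 48-49 | J1 49-50 | J3 50-51 | J4 51-52 | J1 52-53 | J3 53-54 | J4 54-55 |
Completion: J1=53  J2=42  J3=54  J4=55  J5=49
Turnaround (C−A): J1=53  J2=42  J3=54  J4=55  J5=49
Turnaround = completion − arrival: J1=53, J2=42, J3=54, J4=55, J5=49
Total turnaround = 53 + 42 + 54 + 55 + 49 = 253

253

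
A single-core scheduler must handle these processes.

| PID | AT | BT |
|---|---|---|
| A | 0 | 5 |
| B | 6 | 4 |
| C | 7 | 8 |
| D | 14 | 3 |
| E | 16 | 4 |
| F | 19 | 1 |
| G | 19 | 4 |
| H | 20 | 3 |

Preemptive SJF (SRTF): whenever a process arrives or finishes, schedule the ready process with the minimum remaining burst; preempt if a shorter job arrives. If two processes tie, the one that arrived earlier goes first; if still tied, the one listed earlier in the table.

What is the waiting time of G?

Timeline: | A 0-5 | idle 5-6 | B 6-10 | C 10-14 | D 14-17 | C 17-19 | F 19-20 | C 20-22 | H 22-25 | E 25-29 | G 29-33 |
Completion: A=5  B=10  C=22  D=17  E=29  F=20  G=33  H=25
Turnaround (C−A): A=5  B=4  C=15  D=3  E=13  F=1  G=14  H=5
Waiting(G) = turnaround − burst = 14 − 4 = 10

10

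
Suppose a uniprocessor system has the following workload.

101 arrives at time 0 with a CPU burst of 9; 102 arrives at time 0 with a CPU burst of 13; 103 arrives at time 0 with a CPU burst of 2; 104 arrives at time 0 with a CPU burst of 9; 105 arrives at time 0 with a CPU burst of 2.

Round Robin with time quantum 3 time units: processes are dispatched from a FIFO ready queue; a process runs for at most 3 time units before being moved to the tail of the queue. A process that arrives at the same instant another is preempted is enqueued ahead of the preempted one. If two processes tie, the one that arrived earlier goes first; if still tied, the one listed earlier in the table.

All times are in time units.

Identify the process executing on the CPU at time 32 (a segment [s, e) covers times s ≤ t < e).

102

Schedule: | 101 0-3 | 102 3-6 | 103 6-8 | 104 8-11 | 105 11-13 | 101 13-16 | 102 16-19 | 104 19-22 | 101 22-25 | 102 25-28 | 104 28-31 | 102 31-35 |
Completion: 101=25  102=35  103=8  104=31  105=13
Turnaround (C−A): 101=25  102=35  103=8  104=31  105=13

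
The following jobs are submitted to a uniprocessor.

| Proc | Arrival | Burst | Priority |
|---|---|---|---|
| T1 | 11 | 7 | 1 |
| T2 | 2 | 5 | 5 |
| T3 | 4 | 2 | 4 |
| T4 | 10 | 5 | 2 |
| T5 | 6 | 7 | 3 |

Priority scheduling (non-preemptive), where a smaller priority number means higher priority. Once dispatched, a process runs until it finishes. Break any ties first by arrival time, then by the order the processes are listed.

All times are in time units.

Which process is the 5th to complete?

T3

Schedule: | idle 0-2 | T2 2-7 | T5 7-14 | T1 14-21 | T4 21-26 | T3 26-28 |
Completion: T1=21  T2=7  T3=28  T4=26  T5=14
Turnaround (C−A): T1=10  T2=5  T3=24  T4=16  T5=8
Finish order: T2 → T5 → T1 → T4 → T3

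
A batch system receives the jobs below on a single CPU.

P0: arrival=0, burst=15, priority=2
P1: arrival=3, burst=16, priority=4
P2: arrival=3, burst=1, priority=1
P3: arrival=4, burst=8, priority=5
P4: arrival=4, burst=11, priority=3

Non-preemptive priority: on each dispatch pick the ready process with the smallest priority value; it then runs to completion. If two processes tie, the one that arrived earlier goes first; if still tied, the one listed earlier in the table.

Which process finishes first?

Timeline: | P0 0-15 | P2 15-16 | P4 16-27 | P1 27-43 | P3 43-51 |
Completion: P0=15  P1=43  P2=16  P3=51  P4=27
Turnaround (C−A): P0=15  P1=40  P2=13  P3=47  P4=23
Finish order: P0 → P2 → P4 → P1 → P3

P0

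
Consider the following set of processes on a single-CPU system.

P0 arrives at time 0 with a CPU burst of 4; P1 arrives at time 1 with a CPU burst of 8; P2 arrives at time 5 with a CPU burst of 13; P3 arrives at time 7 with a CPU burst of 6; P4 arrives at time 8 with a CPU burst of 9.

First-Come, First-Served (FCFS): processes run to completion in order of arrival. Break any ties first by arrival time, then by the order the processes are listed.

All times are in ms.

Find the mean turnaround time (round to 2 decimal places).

18.20

Timeline: | P0 0-4 | P1 4-12 | P2 12-25 | P3 25-31 | P4 31-40 |
Completion: P0=4  P1=12  P2=25  P3=31  P4=40
Turnaround (C−A): P0=4  P1=11  P2=20  P3=24  P4=32
Turnaround times: P0=4, P1=11, P2=20, P3=24, P4=32
Average turnaround = (4+11+20+24+32) / 5 = 91/5 = 18.20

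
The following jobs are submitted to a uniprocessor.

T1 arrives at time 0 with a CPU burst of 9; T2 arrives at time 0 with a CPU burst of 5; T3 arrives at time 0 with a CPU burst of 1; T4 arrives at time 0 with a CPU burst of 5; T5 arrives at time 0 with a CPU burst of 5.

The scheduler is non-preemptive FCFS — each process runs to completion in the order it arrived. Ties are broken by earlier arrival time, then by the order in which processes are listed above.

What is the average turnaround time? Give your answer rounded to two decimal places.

Schedule: | T1 0-9 | T2 9-14 | T3 14-15 | T4 15-20 | T5 20-25 |
Completion: T1=9  T2=14  T3=15  T4=20  T5=25
Turnaround times: T1=9, T2=14, T3=15, T4=20, T5=25
Average turnaround = (9+14+15+20+25) / 5 = 83/5 = 16.60

16.60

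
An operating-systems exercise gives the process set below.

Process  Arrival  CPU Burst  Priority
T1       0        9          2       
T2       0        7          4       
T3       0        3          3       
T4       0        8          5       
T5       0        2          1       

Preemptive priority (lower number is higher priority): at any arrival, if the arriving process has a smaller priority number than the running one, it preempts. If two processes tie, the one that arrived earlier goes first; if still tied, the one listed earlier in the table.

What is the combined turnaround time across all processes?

77

Schedule: | T5 0-2 | T1 2-11 | T3 11-14 | T2 14-21 | T4 21-29 |
Completion: T1=11  T2=21  T3=14  T4=29  T5=2
Turnaround (C−A): T1=11  T2=21  T3=14  T4=29  T5=2
Turnaround = completion − arrival: T1=11, T2=21, T3=14, T4=29, T5=2
Total turnaround = 11 + 21 + 14 + 29 + 2 = 77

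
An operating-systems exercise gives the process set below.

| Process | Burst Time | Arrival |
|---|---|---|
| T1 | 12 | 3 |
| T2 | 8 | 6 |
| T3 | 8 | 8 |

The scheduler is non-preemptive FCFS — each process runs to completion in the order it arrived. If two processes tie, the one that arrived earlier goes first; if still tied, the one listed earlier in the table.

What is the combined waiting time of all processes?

Schedule: | idle 0-3 | T1 3-15 | T2 15-23 | T3 23-31 |
Completion: T1=15  T2=23  T3=31
Turnaround (C−A): T1=12  T2=17  T3=23
Waiting = turnaround − burst: T1=0, T2=9, T3=15
Total waiting = 0 + 9 + 15 = 24

24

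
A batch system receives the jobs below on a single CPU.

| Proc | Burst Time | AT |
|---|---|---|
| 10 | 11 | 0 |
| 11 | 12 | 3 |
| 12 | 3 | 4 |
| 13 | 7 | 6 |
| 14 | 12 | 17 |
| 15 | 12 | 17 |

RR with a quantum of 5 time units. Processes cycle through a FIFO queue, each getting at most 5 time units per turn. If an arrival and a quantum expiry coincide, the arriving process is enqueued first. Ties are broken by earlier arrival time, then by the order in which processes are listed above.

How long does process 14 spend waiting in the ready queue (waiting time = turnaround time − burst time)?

26

Schedule: | 10 0-5 | 11 5-10 | 12 10-13 | 10 13-18 | 13 18-23 | 11 23-28 | 14 28-33 | 15 33-38 | 10 38-39 | 13 39-41 | 11 41-43 | 14 43-48 | 15 48-53 | 14 53-55 | 15 55-57 |
Completion: 10=39  11=43  12=13  13=41  14=55  15=57
Waiting(14) = turnaround − burst = 38 − 12 = 26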